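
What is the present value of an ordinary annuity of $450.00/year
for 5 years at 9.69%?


Formula: PV = PMT * (1 - (1+r)^(-n)) / r
Discount factor: (1 + 0.0969)^(-5) = 0.629745
Bracket: 1 - 0.629745 = 0.370255
PV = $450.00 * 0.370255 / 0.0969 = $1,719.45

$1,719.45


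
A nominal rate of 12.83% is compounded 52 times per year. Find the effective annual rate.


Formula: EAR = (1 + r/m)^m - 1
Period rate: r/m = 0.1283 / 52 = 0.002467
Compounding: (1 + 0.002467)^52 = 1.136714
EAR = 1.136714 - 1 = 0.136714

0.136714


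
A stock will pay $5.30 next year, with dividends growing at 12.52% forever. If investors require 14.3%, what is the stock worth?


Formula: P = D1 / (r - g)
Spread: r - g = 0.143 - 0.1252 = 0.0178
Substituting: P = $5.30 / 0.0178
P = $297.75

$297.75


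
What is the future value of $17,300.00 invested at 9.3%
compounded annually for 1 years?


Formula: FV = P * (1 + r)^n
Substituting: FV = $17,300.00 * (1 + 0.093)^1
Growth factor: (1.093)^1 = 1.093
FV = $17,300.00 * 1.093 = $18,908.90

$18,908.90


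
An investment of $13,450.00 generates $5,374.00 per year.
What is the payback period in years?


Formula: Payback = investment / annual cash flow
Substituting: Payback = $13,450.00 / $5,374.00
Payback = 2.5028 years

2.5028 years


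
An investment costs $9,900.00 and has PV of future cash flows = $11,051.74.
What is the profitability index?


Formula: PI = PV(cash flows) / initial investment
Substituting: PI = $11,051.74 / $9,900.00
PI = 1.1163

1.1163


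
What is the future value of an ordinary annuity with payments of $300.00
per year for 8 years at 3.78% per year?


Formula: FV = PMT * ((1+r)^n - 1) / r
Growth factor: (1 + 0.0378)^8 = 1.345579
Numerator: 1.345579 - 1 = 0.345579
FV = $300.00 * 0.345579 / 0.0378 = $2,742.69

$2,742.69


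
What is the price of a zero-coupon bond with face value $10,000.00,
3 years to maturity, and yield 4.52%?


Formula: Price = FV / (1 + r)^n
Substituting: Price = $10,000.00 / (1 + 0.0452)^3
Discount factor: (1.0452)^3 = 1.141821
Price = $10,000.00 / 1.141821 = $8,757.94

$8,757.94


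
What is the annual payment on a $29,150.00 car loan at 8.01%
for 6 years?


Formula: PMT = PV * r / (1 - (1+r)^(-n))
Denominator: 1 - (1 + 0.0801)^(-6) = 0.37018
Numerator: $29,150.00 * 0.0801 = 2334.915
PMT = 2334.915 / 0.37018 = $6,307.51

$6,307.51


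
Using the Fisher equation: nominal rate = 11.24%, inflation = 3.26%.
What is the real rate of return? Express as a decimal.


Formula: (1 + r_real) = (1 + r_nom) / (1 + inflation)
Substituting: (1 + r_real) = 1.1124 / 1.0326
(1 + r_real) = 1.077281
r_real = 1.077281 - 1 = 0.077281

0.077281


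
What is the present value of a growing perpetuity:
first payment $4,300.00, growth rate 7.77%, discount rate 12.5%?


Formula: PV = C / (r - g)
Spread: r - g = 0.125 - 0.0777 = 0.0473
Substituting: PV = $4,300.00 / 0.0473
PV = $90,909.09

$90,909.09


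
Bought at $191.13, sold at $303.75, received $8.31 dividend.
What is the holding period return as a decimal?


Formula: HPR = (P1 - P0 + D) / P0
Gain: $303.75 - $191.13 + $8.31 = $120.93
HPR = $120.93 / $191.13 = 0.6327

0.6327


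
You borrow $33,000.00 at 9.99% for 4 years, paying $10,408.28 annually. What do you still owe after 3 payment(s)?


Formula: Balance = PV*(1+r)^k - PMT*((1+r)^k - 1)/r
Growth: (1 + 0.0999)^3 = 1.330637
Accumulated factor: ((1+r)^k - 1)/r = 3.30968
Balance = $33,000.00 * 1.330637 - $10,408.28 * 3.30968
Balance = $9,462.95

$9,462.95


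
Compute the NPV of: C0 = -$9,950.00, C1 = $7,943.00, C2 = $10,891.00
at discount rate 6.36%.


Formula: NPV = C0 + C1/(1+r) + C2/(1+r)^2
Discount C1: $7,943.00 / (1 + 0.0636) = $7,468.03
Discount C2: $10,891.00 / (1 + 0.0636)^2 = $9,627.45
NPV = -$9,950.00 + $7,468.03 + $9,627.45 = $7,145.48

$7,145.48


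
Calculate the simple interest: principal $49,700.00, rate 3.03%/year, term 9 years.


Formula: I = P * r * t
Substituting: I = $49,700.00 * 0.0303 * 9
Step: I = $49,700.00 * 0.2727
I = $13,553.19

$13,553.19


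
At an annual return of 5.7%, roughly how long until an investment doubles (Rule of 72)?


Formula: Years ≈ 72 / r
Substituting: Years ≈ 72 / 5.7
Years ≈ 12.6

12.6 years


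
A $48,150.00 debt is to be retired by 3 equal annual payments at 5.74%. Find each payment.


Formula: PMT = PV * r / (1 - (1+r)^(-n))
Denominator: 1 - (1 + 0.0574)^(-3) = 0.154172
Numerator: $48,150.00 * 0.0574 = 2763.81
PMT = 2763.81 / 0.154172 = $17,926.80

$17,926.80


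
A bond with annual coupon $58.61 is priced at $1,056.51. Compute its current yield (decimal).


Formula: Current yield = annual coupon / price
Substituting: CY = $58.61 / $1,056.51
CY = 0.055475

0.055475


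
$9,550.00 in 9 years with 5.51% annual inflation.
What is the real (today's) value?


Formula: Real value = nominal / (1 + inflation)^years
Price level: (1 + 0.0551)^9 = 1.620476
Real value = $9,550.00 / 1.620476 = $5,893.33

$5,893.33


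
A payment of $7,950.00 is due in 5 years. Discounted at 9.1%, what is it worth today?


Formula: PV = FV / (1 + r)^n
Substituting: PV = $7,950.00 / (1 + 0.091)^5
Discount factor: (1.091)^5 = 1.545695
PV = $7,950.00 / 1.545695 = $5,143.32

$5,143.32


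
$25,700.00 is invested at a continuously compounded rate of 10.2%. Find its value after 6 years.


Formula: FV = P * e^(r*t)
Exponent: r*t = 0.102 * 6 = 0.612
e^(0.612) = 1.844116
FV = $25,700.00 * 1.844116 = $47,393.78

$47,393.78


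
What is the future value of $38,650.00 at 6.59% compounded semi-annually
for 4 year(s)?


Formula: FV = P * (1 + r/m)^(m*t)
Period rate: r/m = 0.0659 / 2 = 0.03295
Total periods: m*t = 2 * 4 = 8
Growth factor: (1 + 0.03295)^8 = 1.296088
FV = $38,650.00 * 1.296088 = $50,093.79

$50,093.79


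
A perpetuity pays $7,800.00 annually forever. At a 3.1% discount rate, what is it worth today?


Formula: PV = C / r
Substituting: PV = $7,800.00 / 0.031
PV = $251,612.90

$251,612.90


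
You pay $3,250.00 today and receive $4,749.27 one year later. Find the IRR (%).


Formula: IRR = C1/C0 - 1
Substituting: IRR = $4,749.27 / $3,250.00 - 1
Ratio: 1.461314 - 1 = 0.461314
IRR = 46.1314%

46.1314%


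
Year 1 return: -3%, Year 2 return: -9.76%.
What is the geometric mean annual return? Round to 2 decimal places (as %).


Formula: Geometric mean = ((1+r1)*(1+r2))^(1/2) - 1
Product: (1 + -0.03) * (1 + -0.0976) = 0.97 * 0.9024 = 0.875328
Square root: 0.875328^0.5 = 0.93559
Geometric mean = 0.93559 - 1 = -0.06441
As percentage: -6.44%

-6.44%


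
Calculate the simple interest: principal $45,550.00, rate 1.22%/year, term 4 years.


Formula: I = P * r * t
Substituting: I = $45,550.00 * 0.0122 * 4
Step: I = $45,550.00 * 0.0488
I = $2,222.84

$2,222.84


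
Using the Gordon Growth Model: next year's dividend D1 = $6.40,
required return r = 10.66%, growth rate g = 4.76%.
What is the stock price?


Formula: P = D1 / (r - g)
Spread: r - g = 0.1066 - 0.0476 = 0.059
Substituting: P = $6.40 / 0.059
P = $108.47

$108.47


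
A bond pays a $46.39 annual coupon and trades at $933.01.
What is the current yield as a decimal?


Formula: Current yield = annual coupon / price
Substituting: CY = $46.39 / $933.01
CY = 0.049721

0.049721


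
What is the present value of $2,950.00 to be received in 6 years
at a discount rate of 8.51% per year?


Formula: PV = FV / (1 + r)^n
Substituting: PV = $2,950.00 / (1 + 0.0851)^6
Discount factor: (1.0851)^6 = 1.63237
PV = $2,950.00 / 1.63237 = $1,807.19

$1,807.19


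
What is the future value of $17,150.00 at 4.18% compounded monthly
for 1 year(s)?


Formula: FV = P * (1 + r/m)^(m*t)
Period rate: r/m = 0.0418 / 12 = 0.003483
Total periods: m*t = 12 * 1 = 12
Growth factor: (1 + 0.003483)^12 = 1.04261
FV = $17,150.00 * 1.04261 = $17,880.76

$17,880.76


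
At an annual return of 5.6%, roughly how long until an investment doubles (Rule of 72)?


Formula: Years ≈ 72 / r
Substituting: Years ≈ 72 / 5.6
Years ≈ 12.9

12.9 years


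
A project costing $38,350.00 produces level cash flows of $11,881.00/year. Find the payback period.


Formula: Payback = investment / annual cash flow
Substituting: Payback = $38,350.00 / $11,881.00
Payback = 3.2278 years

3.2278 years


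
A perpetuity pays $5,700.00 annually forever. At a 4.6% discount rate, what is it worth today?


Formula: PV = C / r
Substituting: PV = $5,700.00 / 0.046
PV = $123,913.04

$123,913.04


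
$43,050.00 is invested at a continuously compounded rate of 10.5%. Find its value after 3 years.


Formula: FV = P * e^(r*t)
Exponent: r*t = 0.105 * 3 = 0.315
e^(0.315) = 1.370259
FV = $43,050.00 * 1.370259 = $58,989.66

$58,989.66


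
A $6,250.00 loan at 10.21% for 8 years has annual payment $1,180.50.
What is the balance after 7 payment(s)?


Formula: Balance = PV*(1+r)^k - PMT*((1+r)^k - 1)/r
Growth: (1 + 0.1021)^7 = 1.974909
Accumulated factor: ((1+r)^k - 1)/r = 9.548567
Balance = $6,250.00 * 1.974909 - $1,180.50 * 9.548567
Balance = $1,071.10

$1,071.10


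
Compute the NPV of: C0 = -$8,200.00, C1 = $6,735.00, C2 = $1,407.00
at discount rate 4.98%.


Formula: NPV = C0 + C1/(1+r) + C2/(1+r)^2
Discount C1: $6,735.00 / (1 + 0.0498) = $6,415.51
Discount C2: $1,407.00 / (1 + 0.0498)^2 = $1,276.68
NPV = -$8,200.00 + $6,415.51 + $1,276.68 = -$507.82

-$507.82


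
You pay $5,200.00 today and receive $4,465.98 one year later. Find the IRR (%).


Formula: IRR = C1/C0 - 1
Substituting: IRR = $4,465.98 / $5,200.00 - 1
Ratio: 0.858842 - 1 = -0.141158
IRR = -14.1158%

-14.1158%


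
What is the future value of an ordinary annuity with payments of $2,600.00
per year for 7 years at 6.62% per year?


Formula: FV = PMT * ((1+r)^n - 1) / r
Growth factor: (1 + 0.0662)^7 = 1.566285
Numerator: 1.566285 - 1 = 0.566285
FV = $2,600.00 * 0.566285 / 0.0662 = $22,240.79

$22,240.79


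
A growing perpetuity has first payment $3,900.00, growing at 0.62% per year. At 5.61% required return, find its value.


Formula: PV = C / (r - g)
Spread: r - g = 0.0561 - 0.0062 = 0.0499
Substituting: PV = $3,900.00 / 0.0499
PV = $78,156.31

$78,156.31


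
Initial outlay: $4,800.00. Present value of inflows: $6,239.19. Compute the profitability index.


Formula: PI = PV(cash flows) / initial investment
Substituting: PI = $6,239.19 / $4,800.00
PI = 1.2998

1.2998


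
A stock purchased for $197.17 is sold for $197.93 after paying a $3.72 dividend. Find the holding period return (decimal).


Formula: HPR = (P1 - P0 + D) / P0
Gain: $197.93 - $197.17 + $3.72 = $4.48
HPR = $4.48 / $197.17 = 0.0227

0.0227


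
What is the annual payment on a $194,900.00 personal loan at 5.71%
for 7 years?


Formula: PMT = PV * r / (1 - (1+r)^(-n))
Denominator: 1 - (1 + 0.0571)^(-7) = 0.322066
Numerator: $194,900.00 * 0.0571 = 11128.79
PMT = 11128.79 / 0.322066 = $34,554.39

$34,554.39


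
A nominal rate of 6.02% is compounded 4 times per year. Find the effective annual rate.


Formula: EAR = (1 + r/m)^m - 1
Period rate: r/m = 0.0602 / 4 = 0.01505
Compounding: (1 + 0.01505)^4 = 1.061573
EAR = 1.061573 - 1 = 0.061573

0.061573


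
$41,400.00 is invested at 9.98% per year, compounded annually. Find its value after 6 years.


Formula: FV = P * (1 + r)^n
Substituting: FV = $41,400.00 * (1 + 0.0998)^6
Growth factor: (1.0998)^6 = 1.769629
FV = $41,400.00 * 1.769629 = $73,262.65

$73,262.65


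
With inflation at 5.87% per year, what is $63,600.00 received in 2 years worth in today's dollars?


Formula: Real value = nominal / (1 + inflation)^years
Price level: (1 + 0.0587)^2 = 1.120846
Real value = $63,600.00 / 1.120846 = $56,742.87

$56,742.87


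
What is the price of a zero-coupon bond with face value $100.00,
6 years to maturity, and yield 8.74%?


Formula: Price = FV / (1 + r)^n
Substituting: Price = $100.00 / (1 + 0.0874)^6
Discount factor: (1.0874)^6 = 1.65324
Price = $100.00 / 1.65324 = $60.49

$60.49


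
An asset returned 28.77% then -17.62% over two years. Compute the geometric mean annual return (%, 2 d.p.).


Formula: Geometric mean = ((1+r1)*(1+r2))^(1/2) - 1
Product: (1 + 0.2877) * (1 + -0.1762) = 1.2877 * 0.8238 = 1.060807
Square root: 1.060807^0.5 = 1.029955
Geometric mean = 1.029955 - 1 = 0.029955
As percentage: 3.00%

3.00%


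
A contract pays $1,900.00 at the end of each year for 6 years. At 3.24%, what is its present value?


Formula: PV = PMT * (1 - (1+r)^(-n)) / r
Discount factor: (1 + 0.0324)^(-6) = 0.825871
Bracket: 1 - 0.825871 = 0.174129
PV = $1,900.00 * 0.174129 / 0.0324 = $10,211.29

$10,211.29


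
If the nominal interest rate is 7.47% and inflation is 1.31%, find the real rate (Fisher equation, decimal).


Formula: (1 + r_real) = (1 + r_nom) / (1 + inflation)
Substituting: (1 + r_real) = 1.0747 / 1.0131
(1 + r_real) = 1.060803
r_real = 1.060803 - 1 = 0.060803

0.060803


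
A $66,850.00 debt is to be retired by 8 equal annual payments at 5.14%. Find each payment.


Formula: PMT = PV * r / (1 - (1+r)^(-n))
Denominator: 1 - (1 + 0.0514)^(-8) = 0.330337
Numerator: $66,850.00 * 0.0514 = 3436.09
PMT = 3436.09 / 0.330337 = $10,401.77

$10,401.77


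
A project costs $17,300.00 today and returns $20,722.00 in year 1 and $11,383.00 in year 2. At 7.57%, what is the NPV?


Formula: NPV = C0 + C1/(1+r) + C2/(1+r)^2
Discount C1: $20,722.00 / (1 + 0.0757) = $19,263.74
Discount C2: $11,383.00 / (1 + 0.0757)^2 = $9,837.27
NPV = -$17,300.00 + $19,263.74 + $9,837.27 = $11,801.00

$11,801.00


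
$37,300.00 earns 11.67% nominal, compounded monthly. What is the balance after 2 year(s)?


Formula: FV = P * (1 + r/m)^(m*t)
Period rate: r/m = 0.1167 / 12 = 0.009725
Total periods: m*t = 12 * 2 = 24
Growth factor: (1 + 0.009725)^24 = 1.261463
FV = $37,300.00 * 1.261463 = $47,052.58

$47,052.58


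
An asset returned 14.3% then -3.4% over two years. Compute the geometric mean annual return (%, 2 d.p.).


Formula: Geometric mean = ((1+r1)*(1+r2))^(1/2) - 1
Product: (1 + 0.143) * (1 + -0.034) = 1.143 * 0.966 = 1.104138
Square root: 1.104138^0.5 = 1.05078
Geometric mean = 1.05078 - 1 = 0.05078
As percentage: 5.08%

5.08%


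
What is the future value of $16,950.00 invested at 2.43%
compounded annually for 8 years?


Formula: FV = P * (1 + r)^n
Substituting: FV = $16,950.00 * (1 + 0.0243)^8
Growth factor: (1.0243)^8 = 1.211762
FV = $16,950.00 * 1.211762 = $20,539.37

$20,539.37


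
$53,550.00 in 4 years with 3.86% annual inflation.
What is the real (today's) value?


Formula: Real value = nominal / (1 + inflation)^years
Price level: (1 + 0.0386)^4 = 1.163572
Real value = $53,550.00 / 1.163572 = $46,022.08

$46,022.08


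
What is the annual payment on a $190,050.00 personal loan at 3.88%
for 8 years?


Formula: PMT = PV * r / (1 - (1+r)^(-n))
Denominator: 1 - (1 + 0.0388)^(-8) = 0.26253
Numerator: $190,050.00 * 0.0388 = 7373.94
PMT = 7373.94 / 0.26253 = $28,088.01

$28,088.01


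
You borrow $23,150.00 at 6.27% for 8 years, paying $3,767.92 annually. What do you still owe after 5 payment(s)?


Formula: Balance = PV*(1+r)^k - PMT*((1+r)^k - 1)/r
Growth: (1 + 0.0627)^5 = 1.355356
Accumulated factor: ((1+r)^k - 1)/r = 5.667561
Balance = $23,150.00 * 1.355356 - $3,767.92 * 5.667561
Balance = $10,021.58

$10,021.58


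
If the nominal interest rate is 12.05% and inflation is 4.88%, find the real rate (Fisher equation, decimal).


Formula: (1 + r_real) = (1 + r_nom) / (1 + inflation)
Substituting: (1 + r_real) = 1.1205 / 1.0488
(1 + r_real) = 1.068364
r_real = 1.068364 - 1 = 0.068364

0.068364


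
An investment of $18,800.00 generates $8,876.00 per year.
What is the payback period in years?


Formula: Payback = investment / annual cash flow
Substituting: Payback = $18,800.00 / $8,876.00
Payback = 2.1181 years

2.1181 years


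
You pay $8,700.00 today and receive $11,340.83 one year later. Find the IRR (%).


Formula: IRR = C1/C0 - 1
Substituting: IRR = $11,340.83 / $8,700.00 - 1
Ratio: 1.303544 - 1 = 0.303544
IRR = 30.3544%

30.3544%


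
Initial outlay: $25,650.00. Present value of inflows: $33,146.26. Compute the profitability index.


Formula: PI = PV(cash flows) / initial investment
Substituting: PI = $33,146.26 / $25,650.00
PI = 1.2923

1.2923


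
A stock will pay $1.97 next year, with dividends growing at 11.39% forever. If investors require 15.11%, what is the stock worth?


Formula: P = D1 / (r - g)
Spread: r - g = 0.1511 - 0.1139 = 0.0372
Substituting: P = $1.97 / 0.0372
P = $52.96

$52.96


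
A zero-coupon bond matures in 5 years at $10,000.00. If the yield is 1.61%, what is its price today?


Formula: Price = FV / (1 + r)^n
Substituting: Price = $10,000.00 / (1 + 0.0161)^5
Discount factor: (1.0161)^5 = 1.083134
Price = $10,000.00 / 1.083134 = $9,232.47

$9,232.47


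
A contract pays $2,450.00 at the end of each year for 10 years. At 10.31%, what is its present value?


Formula: PV = PMT * (1 - (1+r)^(-n)) / r
Discount factor: (1 + 0.1031)^(-10) = 0.374845
Bracket: 1 - 0.374845 = 0.625155
PV = $2,450.00 * 0.625155 / 0.1031 = $14,855.78

$14,855.78


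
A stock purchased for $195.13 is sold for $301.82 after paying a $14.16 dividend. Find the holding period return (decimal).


Formula: HPR = (P1 - P0 + D) / P0
Gain: $301.82 - $195.13 + $14.16 = $120.85
HPR = $120.85 / $195.13 = 0.6193

0.6193


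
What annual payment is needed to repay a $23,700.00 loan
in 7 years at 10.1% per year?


Formula: PMT = PV * r / (1 - (1+r)^(-n))
Denominator: 1 - (1 + 0.101)^(-7) = 0.490096
Numerator: $23,700.00 * 0.101 = 2393.7
PMT = 2393.7 / 0.490096 = $4,884.15

$4,884.15


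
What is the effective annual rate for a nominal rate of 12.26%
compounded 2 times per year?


Formula: EAR = (1 + r/m)^m - 1
Period rate: r/m = 0.1226 / 2 = 0.0613
Compounding: (1 + 0.0613)^2 = 1.126358
EAR = 1.126358 - 1 = 0.126358

0.126358


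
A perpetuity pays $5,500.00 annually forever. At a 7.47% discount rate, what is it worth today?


Formula: PV = C / r
Substituting: PV = $5,500.00 / 0.0747
PV = $73,627.84

$73,627.84


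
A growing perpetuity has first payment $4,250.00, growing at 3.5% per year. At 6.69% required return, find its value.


Formula: PV = C / (r - g)
Spread: r - g = 0.0669 - 0.035 = 0.0319
Substituting: PV = $4,250.00 / 0.0319
PV = $133,228.84

$133,228.84


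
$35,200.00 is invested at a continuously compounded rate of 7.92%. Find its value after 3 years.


Formula: FV = P * e^(r*t)
Exponent: r*t = 0.0792 * 3 = 0.2376
e^(0.2376) = 1.268202
FV = $35,200.00 * 1.268202 = $44,640.70

$44,640.70


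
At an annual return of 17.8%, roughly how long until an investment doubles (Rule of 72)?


Formula: Years ≈ 72 / r
Substituting: Years ≈ 72 / 17.8
Years ≈ 4.0

4.0 years


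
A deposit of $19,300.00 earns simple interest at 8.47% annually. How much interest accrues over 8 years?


Formula: I = P * r * t
Substituting: I = $19,300.00 * 0.0847 * 8
Step: I = $19,300.00 * 0.6776
I = $13,077.68

$13,077.68


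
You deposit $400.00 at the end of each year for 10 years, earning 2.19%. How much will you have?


Formula: FV = PMT * ((1+r)^n - 1) / r
Growth factor: (1 + 0.0219)^10 = 1.241892
Numerator: 1.241892 - 1 = 0.241892
FV = $400.00 * 0.241892 / 0.0219 = $4,418.13

$4,418.13


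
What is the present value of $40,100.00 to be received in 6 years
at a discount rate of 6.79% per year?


Formula: PV = FV / (1 + r)^n
Substituting: PV = $40,100.00 / (1 + 0.0679)^6
Discount factor: (1.0679)^6 = 1.483145
PV = $40,100.00 / 1.483145 = $27,037.15

$27,037.15


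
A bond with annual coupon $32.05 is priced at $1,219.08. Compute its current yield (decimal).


Formula: Current yield = annual coupon / price
Substituting: CY = $32.05 / $1,219.08
CY = 0.02629

0.02629


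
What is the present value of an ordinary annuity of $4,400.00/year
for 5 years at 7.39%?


Formula: PV = PMT * (1 - (1+r)^(-n)) / r
Discount factor: (1 + 0.0739)^(-5) = 0.700133
Bracket: 1 - 0.700133 = 0.299867
PV = $4,400.00 * 0.299867 / 0.0739 = $17,854.03

$17,854.03


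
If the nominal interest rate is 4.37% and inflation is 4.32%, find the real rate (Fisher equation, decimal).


Formula: (1 + r_real) = (1 + r_nom) / (1 + inflation)
Substituting: (1 + r_real) = 1.0437 / 1.0432
(1 + r_real) = 1.000479
r_real = 1.000479 - 1 = 0.000479

0.000479


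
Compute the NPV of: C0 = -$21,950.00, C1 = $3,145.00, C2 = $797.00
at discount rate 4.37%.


Formula: NPV = C0 + C1/(1+r) + C2/(1+r)^2
Discount C1: $3,145.00 / (1 + 0.0437) = $3,013.32
Discount C2: $797.00 / (1 + 0.0437)^2 = $731.66
NPV = -$21,950.00 + $3,013.32 + $731.66 = -$18,205.03

-$18,205.03


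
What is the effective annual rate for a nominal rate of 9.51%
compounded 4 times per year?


Formula: EAR = (1 + r/m)^m - 1
Period rate: r/m = 0.0951 / 4 = 0.023775
Compounding: (1 + 0.023775)^4 = 1.098546
EAR = 1.098546 - 1 = 0.098546

0.098546


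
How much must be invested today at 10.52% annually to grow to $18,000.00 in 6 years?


Formula: PV = FV / (1 + r)^n
Substituting: PV = $18,000.00 / (1 + 0.1052)^6
Discount factor: (1.1052)^6 = 1.822407
PV = $18,000.00 / 1.822407 = $9,877.05

$9,877.05


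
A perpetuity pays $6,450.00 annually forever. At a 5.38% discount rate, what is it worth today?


Formula: PV = C / r
Substituting: PV = $6,450.00 / 0.0538
PV = $119,888.48

$119,888.48


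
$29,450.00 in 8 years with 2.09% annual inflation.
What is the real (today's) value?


Formula: Real value = nominal / (1 + inflation)^years
Price level: (1 + 0.0209)^8 = 1.179956
Real value = $29,450.00 / 1.179956 = $24,958.57

$24,958.57


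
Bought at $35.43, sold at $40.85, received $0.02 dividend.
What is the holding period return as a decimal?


Formula: HPR = (P1 - P0 + D) / P0
Gain: $40.85 - $35.43 + $0.02 = $5.44
HPR = $5.44 / $35.43 = 0.1535

0.1535


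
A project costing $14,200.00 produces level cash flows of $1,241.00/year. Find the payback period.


Formula: Payback = investment / annual cash flow
Substituting: Payback = $14,200.00 / $1,241.00
Payback = 11.4424 years

11.4424 years


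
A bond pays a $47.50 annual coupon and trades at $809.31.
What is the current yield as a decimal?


Formula: Current yield = annual coupon / price
Substituting: CY = $47.50 / $809.31
CY = 0.058692

0.058692


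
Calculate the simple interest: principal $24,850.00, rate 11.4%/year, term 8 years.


Formula: I = P * r * t
Substituting: I = $24,850.00 * 0.114 * 8
Step: I = $24,850.00 * 0.912
I = $22,663.20

$22,663.20


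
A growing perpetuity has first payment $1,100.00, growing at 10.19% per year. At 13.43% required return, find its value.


Formula: PV = C / (r - g)
Spread: r - g = 0.1343 - 0.1019 = 0.0324
Substituting: PV = $1,100.00 / 0.0324
PV = $33,950.62

$33,950.62


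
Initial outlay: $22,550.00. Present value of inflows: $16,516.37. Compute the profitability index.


Formula: PI = PV(cash flows) / initial investment
Substituting: PI = $16,516.37 / $22,550.00
PI = 0.7324

0.7324


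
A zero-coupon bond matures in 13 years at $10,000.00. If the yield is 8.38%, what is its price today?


Formula: Price = FV / (1 + r)^n
Substituting: Price = $10,000.00 / (1 + 0.0838)^13
Discount factor: (1.0838)^13 = 2.846682
Price = $10,000.00 / 2.846682 = $3,512.86

$3,512.86


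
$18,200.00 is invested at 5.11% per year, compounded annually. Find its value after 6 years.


Formula: FV = P * (1 + r)^n
Substituting: FV = $18,200.00 * (1 + 0.0511)^6
Growth factor: (1.0511)^6 = 1.348541
FV = $18,200.00 * 1.348541 = $24,543.45

$24,543.45


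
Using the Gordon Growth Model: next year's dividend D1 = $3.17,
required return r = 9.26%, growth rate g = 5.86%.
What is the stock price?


Formula: P = D1 / (r - g)
Spread: r - g = 0.0926 - 0.0586 = 0.034
Substituting: P = $3.17 / 0.034
P = $93.24

$93.24


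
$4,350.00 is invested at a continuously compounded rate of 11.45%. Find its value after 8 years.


Formula: FV = P * e^(r*t)
Exponent: r*t = 0.1145 * 8 = 0.916
e^(0.916) = 2.499273
FV = $4,350.00 * 2.499273 = $10,871.84

$10,871.84


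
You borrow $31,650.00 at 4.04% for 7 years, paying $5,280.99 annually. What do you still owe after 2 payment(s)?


Formula: Balance = PV*(1+r)^k - PMT*((1+r)^k - 1)/r
Growth: (1 + 0.0404)^2 = 1.082432
Accumulated factor: ((1+r)^k - 1)/r = 2.0404
Balance = $31,650.00 * 1.082432 - $5,280.99 * 2.0404
Balance = $23,483.65

$23,483.65


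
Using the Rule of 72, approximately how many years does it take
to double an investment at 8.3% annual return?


Formula: Years ≈ 72 / r
Substituting: Years ≈ 72 / 8.3
Years ≈ 8.7

8.7 years


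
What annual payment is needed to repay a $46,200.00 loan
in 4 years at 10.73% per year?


Formula: PMT = PV * r / (1 - (1+r)^(-n))
Denominator: 1 - (1 + 0.1073)^(-4) = 0.334821
Numerator: $46,200.00 * 0.1073 = 4957.26
PMT = 4957.26 / 0.334821 = $14,805.72

$14,805.72


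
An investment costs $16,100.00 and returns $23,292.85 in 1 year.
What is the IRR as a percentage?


Formula: IRR = C1/C0 - 1
Substituting: IRR = $23,292.85 / $16,100.00 - 1
Ratio: 1.446761 - 1 = 0.446761
IRR = 44.6761%

44.6761%


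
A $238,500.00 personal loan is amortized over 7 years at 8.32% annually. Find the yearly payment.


Formula: PMT = PV * r / (1 - (1+r)^(-n))
Denominator: 1 - (1 + 0.0832)^(-7) = 0.428469
Numerator: $238,500.00 * 0.0832 = 19843.2
PMT = 19843.2 / 0.428469 = $46,311.82

$46,311.82


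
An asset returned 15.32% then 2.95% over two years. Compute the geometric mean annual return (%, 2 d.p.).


Formula: Geometric mean = ((1+r1)*(1+r2))^(1/2) - 1
Product: (1 + 0.1532) * (1 + 0.0295) = 1.1532 * 1.0295 = 1.187219
Square root: 1.187219^0.5 = 1.089596
Geometric mean = 1.089596 - 1 = 0.089596
As percentage: 8.96%

8.96%


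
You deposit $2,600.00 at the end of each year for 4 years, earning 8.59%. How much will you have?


Formula: FV = PMT * ((1+r)^n - 1) / r
Growth factor: (1 + 0.0859)^4 = 1.390463
Numerator: 1.390463 - 1 = 0.390463
FV = $2,600.00 * 0.390463 / 0.0859 = $11,818.43

$11,818.43


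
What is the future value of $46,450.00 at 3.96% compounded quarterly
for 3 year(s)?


Formula: FV = P * (1 + r/m)^(m*t)
Period rate: r/m = 0.0396 / 4 = 0.0099
Total periods: m*t = 4 * 3 = 12
Growth factor: (1 + 0.0099)^12 = 1.125487
FV = $46,450.00 * 1.125487 = $52,278.87

$52,278.87


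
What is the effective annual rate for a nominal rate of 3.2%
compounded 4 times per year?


Formula: EAR = (1 + r/m)^m - 1
Period rate: r/m = 0.032 / 4 = 0.008
Compounding: (1 + 0.008)^4 = 1.032386
EAR = 1.032386 - 1 = 0.032386

0.032386


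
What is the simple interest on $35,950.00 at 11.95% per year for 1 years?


Formula: I = P * r * t
Substituting: I = $35,950.00 * 0.1195 * 1
Step: I = $35,950.00 * 0.1195
I = $4,296.03

$4,296.03


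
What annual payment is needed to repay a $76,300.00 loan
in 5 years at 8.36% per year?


Formula: PMT = PV * r / (1 - (1+r)^(-n))
Denominator: 1 - (1 + 0.0836)^(-5) = 0.330647
Numerator: $76,300.00 * 0.0836 = 6378.68
PMT = 6378.68 / 0.330647 = $19,291.49

$19,291.49


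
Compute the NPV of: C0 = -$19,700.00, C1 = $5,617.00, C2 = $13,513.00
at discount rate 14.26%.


Formula: NPV = C0 + C1/(1+r) + C2/(1+r)^2
Discount C1: $5,617.00 / (1 + 0.1426) = $4,915.98
Discount C2: $13,513.00 / (1 + 0.1426)^2 = $10,350.55
NPV = -$19,700.00 + $4,915.98 + $10,350.55 = -$4,433.47

-$4,433.47


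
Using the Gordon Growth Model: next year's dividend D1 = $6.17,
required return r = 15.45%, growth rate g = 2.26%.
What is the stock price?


Formula: P = D1 / (r - g)
Spread: r - g = 0.1545 - 0.0226 = 0.1319
Substituting: P = $6.17 / 0.1319
P = $46.78

$46.78


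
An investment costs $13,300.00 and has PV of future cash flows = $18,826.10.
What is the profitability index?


Formula: PI = PV(cash flows) / initial investment
Substituting: PI = $18,826.10 / $13,300.00
PI = 1.4155

1.4155


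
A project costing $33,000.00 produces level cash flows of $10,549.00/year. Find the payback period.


Formula: Payback = investment / annual cash flow
Substituting: Payback = $33,000.00 / $10,549.00
Payback = 3.1283 years

3.1283 years


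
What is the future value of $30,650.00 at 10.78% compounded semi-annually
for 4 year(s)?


Formula: FV = P * (1 + r/m)^(m*t)
Period rate: r/m = 0.1078 / 2 = 0.0539
Total periods: m*t = 2 * 4 = 8
Growth factor: (1 + 0.0539)^8 = 1.521932
FV = $30,650.00 * 1.521932 = $46,647.21

$46,647.21


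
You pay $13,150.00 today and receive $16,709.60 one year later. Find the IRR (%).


Formula: IRR = C1/C0 - 1
Substituting: IRR = $16,709.60 / $13,150.00 - 1
Ratio: 1.270692 - 1 = 0.270692
IRR = 27.0692%

27.0692%


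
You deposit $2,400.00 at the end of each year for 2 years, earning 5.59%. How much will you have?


Formula: FV = PMT * ((1+r)^n - 1) / r
Growth factor: (1 + 0.0559)^2 = 1.114925
Numerator: 1.114925 - 1 = 0.114925
FV = $2,400.00 * 0.114925 / 0.0559 = $4,934.16

$4,934.16


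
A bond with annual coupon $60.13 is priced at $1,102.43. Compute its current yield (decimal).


Formula: Current yield = annual coupon / price
Substituting: CY = $60.13 / $1,102.43
CY = 0.054543

0.054543


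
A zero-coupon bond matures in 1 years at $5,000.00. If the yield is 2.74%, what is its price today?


Formula: Price = FV / (1 + r)^n
Substituting: Price = $5,000.00 / (1 + 0.0274)^1
Discount factor: (1.0274)^1 = 1.0274
Price = $5,000.00 / 1.0274 = $4,866.65

$4,866.65


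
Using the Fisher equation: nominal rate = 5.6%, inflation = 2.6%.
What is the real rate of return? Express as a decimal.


Formula: (1 + r_real) = (1 + r_nom) / (1 + inflation)
Substituting: (1 + r_real) = 1.056 / 1.026
(1 + r_real) = 1.02924
r_real = 1.02924 - 1 = 0.02924

0.02924


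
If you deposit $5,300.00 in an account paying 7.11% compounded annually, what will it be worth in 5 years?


Formula: FV = P * (1 + r)^n
Substituting: FV = $5,300.00 * (1 + 0.0711)^5
Growth factor: (1.0711)^5 = 1.409776
FV = $5,300.00 * 1.409776 = $7,471.81

$7,471.81


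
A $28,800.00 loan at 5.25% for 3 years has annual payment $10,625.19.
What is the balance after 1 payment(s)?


Formula: Balance = PV*(1+r)^k - PMT*((1+r)^k - 1)/r
Growth: (1 + 0.0525)^1 = 1.0525
Accumulated factor: ((1+r)^k - 1)/r = 1.0
Balance = $28,800.00 * 1.0525 - $10,625.19 * 1.0
Balance = $19,686.81

$19,686.81


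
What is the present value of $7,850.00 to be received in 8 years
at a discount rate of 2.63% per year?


Formula: PV = FV / (1 + r)^n
Substituting: PV = $7,850.00 / (1 + 0.0263)^8
Discount factor: (1.0263)^8 = 1.23082
PV = $7,850.00 / 1.23082 = $6,377.86

$6,377.86


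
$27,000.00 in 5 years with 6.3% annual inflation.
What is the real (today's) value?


Formula: Real value = nominal / (1 + inflation)^years
Price level: (1 + 0.063)^5 = 1.35727
Real value = $27,000.00 / 1.35727 = $19,892.87

$19,892.87


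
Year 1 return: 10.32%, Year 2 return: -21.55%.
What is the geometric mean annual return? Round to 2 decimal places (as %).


Formula: Geometric mean = ((1+r1)*(1+r2))^(1/2) - 1
Product: (1 + 0.1032) * (1 + -0.2155) = 1.1032 * 0.7845 = 0.86546
Square root: 0.86546^0.5 = 0.930301
Geometric mean = 0.930301 - 1 = -0.069699
As percentage: -6.97%

-6.97%


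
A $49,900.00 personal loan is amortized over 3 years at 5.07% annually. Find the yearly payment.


Formula: PMT = PV * r / (1 - (1+r)^(-n))
Denominator: 1 - (1 + 0.0507)^(-3) = 0.137888
Numerator: $49,900.00 * 0.0507 = 2529.93
PMT = 2529.93 / 0.137888 = $18,347.75

$18,347.75


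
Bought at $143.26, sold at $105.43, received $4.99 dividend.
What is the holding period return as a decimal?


Formula: HPR = (P1 - P0 + D) / P0
Gain: $105.43 - $143.26 + $4.99 = -$32.84
HPR = -$32.84 / $143.26 = -0.2292

-0.2292


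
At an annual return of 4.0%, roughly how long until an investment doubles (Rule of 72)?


Formula: Years ≈ 72 / r
Substituting: Years ≈ 72 / 4.0
Years ≈ 18.0

18.0 years


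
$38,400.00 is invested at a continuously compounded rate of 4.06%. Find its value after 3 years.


Formula: FV = P * e^(r*t)
Exponent: r*t = 0.0406 * 3 = 0.1218
e^(0.1218) = 1.129528
FV = $38,400.00 * 1.129528 = $43,373.88

$43,373.88


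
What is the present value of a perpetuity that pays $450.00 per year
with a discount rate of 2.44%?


Formula: PV = C / r
Substituting: PV = $450.00 / 0.0244
PV = $18,442.62

$18,442.62


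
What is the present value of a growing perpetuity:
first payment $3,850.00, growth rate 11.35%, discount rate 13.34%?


Formula: PV = C / (r - g)
Spread: r - g = 0.1334 - 0.1135 = 0.0199
Substituting: PV = $3,850.00 / 0.0199
PV = $193,467.34

$193,467.34


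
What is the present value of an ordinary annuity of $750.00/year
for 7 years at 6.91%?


Formula: PV = PMT * (1 - (1+r)^(-n)) / r
Discount factor: (1 + 0.0691)^(-7) = 0.626429
Bracket: 1 - 0.626429 = 0.373571
PV = $750.00 * 0.373571 / 0.0691 = $4,054.68

$4,054.68


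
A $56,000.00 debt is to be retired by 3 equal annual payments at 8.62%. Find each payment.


Formula: PMT = PV * r / (1 - (1+r)^(-n))
Denominator: 1 - (1 + 0.0862)^(-3) = 0.219684
Numerator: $56,000.00 * 0.0862 = 4827.2
PMT = 4827.2 / 0.219684 = $21,973.40

$21,973.40


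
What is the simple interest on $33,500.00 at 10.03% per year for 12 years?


Formula: I = P * r * t
Substituting: I = $33,500.00 * 0.1003 * 12
Step: I = $33,500.00 * 1.2036
I = $40,320.60

$40,320.60


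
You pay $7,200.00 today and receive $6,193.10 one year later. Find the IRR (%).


Formula: IRR = C1/C0 - 1
Substituting: IRR = $6,193.10 / $7,200.00 - 1
Ratio: 0.860153 - 1 = -0.139847
IRR = -13.9847%

-13.9847%


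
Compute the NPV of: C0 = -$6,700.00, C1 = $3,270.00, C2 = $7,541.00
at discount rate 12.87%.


Formula: NPV = C0 + C1/(1+r) + C2/(1+r)^2
Discount C1: $3,270.00 / (1 + 0.1287) = $2,897.14
Discount C2: $7,541.00 / (1 + 0.1287)^2 = $5,919.32
NPV = -$6,700.00 + $2,897.14 + $5,919.32 = $2,116.46

$2,116.46


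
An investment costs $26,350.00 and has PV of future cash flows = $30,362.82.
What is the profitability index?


Formula: PI = PV(cash flows) / initial investment
Substituting: PI = $30,362.82 / $26,350.00
PI = 1.1523

1.1523


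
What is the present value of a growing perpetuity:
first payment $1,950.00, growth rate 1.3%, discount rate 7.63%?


Formula: PV = C / (r - g)
Spread: r - g = 0.0763 - 0.013 = 0.0633
Substituting: PV = $1,950.00 / 0.0633
PV = $30,805.69

$30,805.69


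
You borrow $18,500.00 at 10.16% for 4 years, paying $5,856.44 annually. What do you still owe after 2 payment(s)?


Formula: Balance = PV*(1+r)^k - PMT*((1+r)^k - 1)/r
Growth: (1 + 0.1016)^2 = 1.213523
Accumulated factor: ((1+r)^k - 1)/r = 2.1016
Balance = $18,500.00 * 1.213523 - $5,856.44 * 2.1016
Balance = $10,142.27

$10,142.27


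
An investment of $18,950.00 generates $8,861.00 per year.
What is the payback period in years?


Formula: Payback = investment / annual cash flow
Substituting: Payback = $18,950.00 / $8,861.00
Payback = 2.1386 years

2.1386 years


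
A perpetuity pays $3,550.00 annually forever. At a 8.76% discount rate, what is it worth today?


Formula: PV = C / r
Substituting: PV = $3,550.00 / 0.0876
PV = $40,525.11

$40,525.11


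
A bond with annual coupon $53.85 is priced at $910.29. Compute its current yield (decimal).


Formula: Current yield = annual coupon / price
Substituting: CY = $53.85 / $910.29
CY = 0.059157

0.059157


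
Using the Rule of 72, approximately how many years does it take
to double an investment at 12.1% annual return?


Formula: Years ≈ 72 / r
Substituting: Years ≈ 72 / 12.1
Years ≈ 6.0

6.0 years


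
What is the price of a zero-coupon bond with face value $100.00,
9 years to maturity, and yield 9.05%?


Formula: Price = FV / (1 + r)^n
Substituting: Price = $100.00 / (1 + 0.0905)^9
Discount factor: (1.0905)^9 = 2.180876
Price = $100.00 / 2.180876 = $45.85

$45.85


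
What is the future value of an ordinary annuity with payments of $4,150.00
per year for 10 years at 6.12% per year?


Formula: FV = PMT * ((1+r)^n - 1) / r
Growth factor: (1 + 0.0612)^10 = 1.811225
Numerator: 1.811225 - 1 = 0.811225
FV = $4,150.00 * 0.811225 / 0.0612 = $55,009.54

$55,009.54


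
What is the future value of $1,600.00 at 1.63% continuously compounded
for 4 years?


Formula: FV = P * e^(r*t)
Exponent: r*t = 0.0163 * 4 = 0.0652
e^(0.0652) = 1.067372
FV = $1,600.00 * 1.067372 = $1,707.80

$1,707.80


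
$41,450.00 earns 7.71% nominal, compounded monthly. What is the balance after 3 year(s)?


Formula: FV = P * (1 + r/m)^(m*t)
Period rate: r/m = 0.0771 / 12 = 0.006425
Total periods: m*t = 12 * 3 = 36
Growth factor: (1 + 0.006425)^36 = 1.259305
FV = $41,450.00 * 1.259305 = $52,198.20

$52,198.20


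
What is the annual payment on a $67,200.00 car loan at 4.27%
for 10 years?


Formula: PMT = PV * r / (1 - (1+r)^(-n))
Denominator: 1 - (1 + 0.0427)^(-10) = 0.341727
Numerator: $67,200.00 * 0.0427 = 2869.44
PMT = 2869.44 / 0.341727 = $8,396.89

$8,396.89


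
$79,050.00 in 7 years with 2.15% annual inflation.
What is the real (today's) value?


Formula: Real value = nominal / (1 + inflation)^years
Price level: (1 + 0.0215)^7 = 1.160563
Real value = $79,050.00 / 1.160563 = $68,113.51

$68,113.51


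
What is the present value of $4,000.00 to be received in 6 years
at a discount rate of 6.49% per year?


Formula: PV = FV / (1 + r)^n
Substituting: PV = $4,000.00 / (1 + 0.0649)^6
Discount factor: (1.0649)^6 = 1.45832
PV = $4,000.00 / 1.45832 = $2,742.88

$2,742.88


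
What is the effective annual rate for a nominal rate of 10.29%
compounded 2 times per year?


Formula: EAR = (1 + r/m)^m - 1
Period rate: r/m = 0.1029 / 2 = 0.05145
Compounding: (1 + 0.05145)^2 = 1.105547
EAR = 1.105547 - 1 = 0.105547

0.105547


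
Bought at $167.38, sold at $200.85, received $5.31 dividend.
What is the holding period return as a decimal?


Formula: HPR = (P1 - P0 + D) / P0
Gain: $200.85 - $167.38 + $5.31 = $38.78
HPR = $38.78 / $167.38 = 0.2317

0.2317


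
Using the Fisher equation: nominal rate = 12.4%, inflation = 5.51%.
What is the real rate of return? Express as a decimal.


Formula: (1 + r_real) = (1 + r_nom) / (1 + inflation)
Substituting: (1 + r_real) = 1.124 / 1.0551
(1 + r_real) = 1.065302
r_real = 1.065302 - 1 = 0.065302

0.065302


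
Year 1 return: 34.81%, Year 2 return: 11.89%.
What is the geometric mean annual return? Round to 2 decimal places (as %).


Formula: Geometric mean = ((1+r1)*(1+r2))^(1/2) - 1
Product: (1 + 0.3481) * (1 + 0.1189) = 1.3481 * 1.1189 = 1.508389
Square root: 1.508389^0.5 = 1.228165
Geometric mean = 1.228165 - 1 = 0.228165
As percentage: 22.82%

22.82%


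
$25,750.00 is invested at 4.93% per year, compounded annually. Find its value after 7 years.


Formula: FV = P * (1 + r)^n
Substituting: FV = $25,750.00 * (1 + 0.0493)^7
Growth factor: (1.0493)^7 = 1.400547
FV = $25,750.00 * 1.400547 = $36,064.09

$36,064.09


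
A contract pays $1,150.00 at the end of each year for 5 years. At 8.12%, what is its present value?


Formula: PV = PMT * (1 - (1+r)^(-n)) / r
Discount factor: (1 + 0.0812)^(-5) = 0.676815
Bracket: 1 - 0.676815 = 0.323185
PV = $1,150.00 * 0.323185 / 0.0812 = $4,577.13

$4,577.13


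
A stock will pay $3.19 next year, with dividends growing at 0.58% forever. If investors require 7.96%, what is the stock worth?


Formula: P = D1 / (r - g)
Spread: r - g = 0.0796 - 0.0058 = 0.0738
Substituting: P = $3.19 / 0.0738
P = $43.22

$43.22


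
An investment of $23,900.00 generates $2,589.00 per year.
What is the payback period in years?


Formula: Payback = investment / annual cash flow
Substituting: Payback = $23,900.00 / $2,589.00
Payback = 9.2314 years

9.2314 years


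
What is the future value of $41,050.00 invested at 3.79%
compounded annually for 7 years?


Formula: FV = P * (1 + r)^n
Substituting: FV = $41,050.00 * (1 + 0.0379)^7
Growth factor: (1.0379)^7 = 1.297444
FV = $41,050.00 * 1.297444 = $53,260.07

$53,260.07
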